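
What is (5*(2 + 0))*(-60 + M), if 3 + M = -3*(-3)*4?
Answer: -270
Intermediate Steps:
M = 33 (M = -3 - 3*(-3)*4 = -3 + 9*4 = -3 + 36 = 33)
(5*(2 + 0))*(-60 + M) = (5*(2 + 0))*(-60 + 33) = (5*2)*(-27) = 10*(-27) = -270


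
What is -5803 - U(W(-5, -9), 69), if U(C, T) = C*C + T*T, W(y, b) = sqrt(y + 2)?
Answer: -10561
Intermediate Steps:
W(y, b) = sqrt(2 + y)
U(C, T) = C**2 + T**2
-5803 - U(W(-5, -9), 69) = -5803 - ((sqrt(2 - 5))**2 + 69**2) = -5803 - ((sqrt(-3))**2 + 4761) = -5803 - ((I*sqrt(3))**2 + 4761) = -5803 - (-3 + 4761) = -5803 - 1*4758 = -5803 - 4758 = -10561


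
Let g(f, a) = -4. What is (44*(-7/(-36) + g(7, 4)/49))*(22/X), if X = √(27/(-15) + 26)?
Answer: 4378*√5/441 ≈ 22.198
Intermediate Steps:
X = 11*√5/5 (X = √(27*(-1/15) + 26) = √(-9/5 + 26) = √(121/5) = 11*√5/5 ≈ 4.9193)
(44*(-7/(-36) + g(7, 4)/49))*(22/X) = (44*(-7/(-36) - 4/49))*(22/((11*√5/5))) = (44*(-7*(-1/36) - 4*1/49))*(22*(√5/11)) = (44*(7/36 - 4/49))*(2*√5) = (44*(199/1764))*(2*√5) = 2189*(2*√5)/441 = 4378*√5/441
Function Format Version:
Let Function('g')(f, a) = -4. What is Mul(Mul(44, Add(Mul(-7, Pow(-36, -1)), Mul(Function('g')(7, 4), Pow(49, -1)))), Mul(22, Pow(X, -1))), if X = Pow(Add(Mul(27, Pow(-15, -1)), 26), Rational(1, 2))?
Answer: Mul(Rational(4378, 441), Pow(5, Rational(1, 2))) ≈ 22.198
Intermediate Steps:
X = Mul(Rational(11, 5), Pow(5, Rational(1, 2))) (X = Pow(Add(Mul(27, Rational(-1, 15)), 26), Rational(1, 2)) = Pow(Add(Rational(-9, 5), 26), Rational(1, 2)) = Pow(Rational(121, 5), Rational(1, 2)) = Mul(Rational(11, 5), Pow(5, Rational(1, 2))) ≈ 4.9193)
Mul(Mul(44, Add(Mul(-7, Pow(-36, -1)), Mul(Function('g')(7, 4), Pow(49, -1)))), Mul(22, Pow(X, -1))) = Mul(Mul(44, Add(Mul(-7, Pow(-36, -1)), Mul(-4, Pow(49, -1)))), Mul(22, Pow(Mul(Rational(11, 5), Pow(5, Rational(1, 2))), -1))) = Mul(Mul(44, Add(Mul(-7, Rational(-1, 36)), Mul(-4, Rational(1, 49)))), Mul(22, Mul(Rational(1, 11), Pow(5, Rational(1, 2))))) = Mul(Mul(44, Add(Rational(7, 36), Rational(-4, 49))), Mul(2, Pow(5, Rational(1, 2)))) = Mul(Mul(44, Rational(199, 1764)), Mul(2, Pow(5, Rational(1, 2)))) = Mul(Rational(2189, 441), Mul(2, Pow(5, Rational(1, 2)))) = Mul(Rational(4378, 441), Pow(5, Rational(1, 2)))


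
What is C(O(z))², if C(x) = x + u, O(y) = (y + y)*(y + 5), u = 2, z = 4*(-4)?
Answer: 125316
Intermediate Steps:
z = -16
O(y) = 2*y*(5 + y) (O(y) = (2*y)*(5 + y) = 2*y*(5 + y))
C(x) = 2 + x (C(x) = x + 2 = 2 + x)
C(O(z))² = (2 + 2*(-16)*(5 - 16))² = (2 + 2*(-16)*(-11))² = (2 + 352)² = 354² = 125316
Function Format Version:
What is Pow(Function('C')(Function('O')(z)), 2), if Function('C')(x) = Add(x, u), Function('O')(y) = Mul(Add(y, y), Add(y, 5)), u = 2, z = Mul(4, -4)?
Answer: 125316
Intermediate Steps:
z = -16
Function('O')(y) = Mul(2, y, Add(5, y)) (Function('O')(y) = Mul(Mul(2, y), Add(5, y)) = Mul(2, y, Add(5, y)))
Function('C')(x) = Add(2, x) (Function('C')(x) = Add(x, 2) = Add(2, x))
Pow(Function('C')(Function('O')(z)), 2) = Pow(Add(2, Mul(2, -16, Add(5, -16))), 2) = Pow(Add(2, Mul(2, -16, -11)), 2) = Pow(Add(2, 352), 2) = Pow(354, 2) = 125316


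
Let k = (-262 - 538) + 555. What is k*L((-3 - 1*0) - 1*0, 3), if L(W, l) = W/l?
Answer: 245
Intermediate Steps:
k = -245 (k = -800 + 555 = -245)
k*L((-3 - 1*0) - 1*0, 3) = -245*((-3 - 1*0) - 1*0)/3 = -245*((-3 + 0) + 0)/3 = -245*(-3 + 0)/3 = -(-735)/3 = -245*(-1) = 245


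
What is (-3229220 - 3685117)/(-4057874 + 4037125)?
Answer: 6914337/20749 ≈ 333.24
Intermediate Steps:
(-3229220 - 3685117)/(-4057874 + 4037125) = -6914337/(-20749) = -6914337*(-1/20749) = 6914337/20749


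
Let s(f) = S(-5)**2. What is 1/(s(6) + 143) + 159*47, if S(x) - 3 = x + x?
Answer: 1434817/192 ≈ 7473.0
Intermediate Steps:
S(x) = 3 + 2*x (S(x) = 3 + (x + x) = 3 + 2*x)
s(f) = 49 (s(f) = (3 + 2*(-5))**2 = (3 - 10)**2 = (-7)**2 = 49)
1/(s(6) + 143) + 159*47 = 1/(49 + 143) + 159*47 = 1/192 + 7473 = 1434817/192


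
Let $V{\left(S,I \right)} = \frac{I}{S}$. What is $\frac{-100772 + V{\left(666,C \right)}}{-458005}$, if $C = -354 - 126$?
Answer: $\frac{11185772}{50838555} \approx 0.22003$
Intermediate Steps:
$C = -480$ ($C = -354 - 126 = -480$)
$\frac{-100772 + V{\left(666,C \right)}}{-458005} = \frac{-100772 - \frac{480}{666}}{-458005} = \left(-100772 - \frac{80}{111}\right) \left(- \frac{1}{458005}\right) = \left(- \frac{11185772}{111}\right) \left(- \frac{1}{458005}\right) = \frac{11185772}{50838555}$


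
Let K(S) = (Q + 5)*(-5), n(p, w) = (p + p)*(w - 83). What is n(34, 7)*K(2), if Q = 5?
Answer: 258400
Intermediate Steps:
n(p, w) = 2*p*(-83 + w) (n(p, w) = (2*p)*(-83 + w) = 2*p*(-83 + w))
K(S) = -50 (K(S) = (5 + 5)*(-5) = 10*(-5) = -50)
n(34, 7)*K(2) = (2*34*(-83 + 7))*(-50) = (2*34*(-76))*(-50) = -5168*(-50) = 258400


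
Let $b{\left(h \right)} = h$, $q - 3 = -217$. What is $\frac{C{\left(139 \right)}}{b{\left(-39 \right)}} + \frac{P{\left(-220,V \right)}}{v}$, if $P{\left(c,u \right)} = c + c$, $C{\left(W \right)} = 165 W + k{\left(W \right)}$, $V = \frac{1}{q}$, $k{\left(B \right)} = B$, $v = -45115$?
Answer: $- \frac{208193270}{351897} \approx -591.63$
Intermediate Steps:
$q = -214$ ($q = 3 - 217 = -214$)
$V = - \frac{1}{214}$ ($V = \frac{1}{-214} = - \frac{1}{214} \approx -0.0046729$)
$C{\left(W \right)} = 166 W$ ($C{\left(W \right)} = 165 W + W = 166 W$)
$P{\left(c,u \right)} = 2 c$
$\frac{C{\left(139 \right)}}{b{\left(-39 \right)}} + \frac{P{\left(-220,V \right)}}{v} = \frac{166 \cdot 139}{-39} + \frac{2 \left(-220\right)}{-45115} = 23074 \left(- \frac{1}{39}\right) - - \frac{88}{9023} = - \frac{23074}{39} + \frac{88}{9023} = - \frac{208193270}{351897}$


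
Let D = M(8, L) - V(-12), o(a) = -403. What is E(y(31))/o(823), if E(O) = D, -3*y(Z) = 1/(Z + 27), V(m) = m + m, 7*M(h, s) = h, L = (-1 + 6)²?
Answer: -176/2821 ≈ -0.062389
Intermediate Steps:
L = 25 (L = 5² = 25)
M(h, s) = h/7
V(m) = 2*m
y(Z) = -1/(3*(27 + Z)) (y(Z) = -1/(3*(Z + 27)) = -1/(3*(27 + Z)))
D = 176/7 (D = (⅐)*8 - 2*(-12) = 8/7 - 1*(-24) = 8/7 + 24 = 176/7 ≈ 25.143)
E(O) = 176/7
E(y(31))/o(823) = (176/7)/(-403) = (176/7)*(-1/403) = -176/2821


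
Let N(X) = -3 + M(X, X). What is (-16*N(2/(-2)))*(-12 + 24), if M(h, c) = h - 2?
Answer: 1152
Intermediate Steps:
M(h, c) = -2 + h
N(X) = -5 + X (N(X) = -3 + (-2 + X) = -5 + X)
(-16*N(2/(-2)))*(-12 + 24) = (-16*(-5 + 2/(-2)))*(-12 + 24) = -16*(-5 + 2*(-1/2))*12 = -16*(-5 - 1)*12 = -16*(-6)*12 = 96*12 = 1152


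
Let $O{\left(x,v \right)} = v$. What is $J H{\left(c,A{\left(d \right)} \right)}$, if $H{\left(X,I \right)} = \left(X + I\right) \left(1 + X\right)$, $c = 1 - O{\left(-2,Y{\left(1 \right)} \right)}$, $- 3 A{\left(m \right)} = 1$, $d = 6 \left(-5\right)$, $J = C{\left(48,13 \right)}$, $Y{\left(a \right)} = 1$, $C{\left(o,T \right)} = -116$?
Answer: $\frac{116}{3} \approx 38.667$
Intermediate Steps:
$J = -116$
$d = -30$
$A{\left(m \right)} = - \frac{1}{3}$ ($A{\left(m \right)} = \left(- \frac{1}{3}\right) 1 = - \frac{1}{3}$)
$c = 0$ ($c = 1 - 1 = 0$)
$H{\left(X,I \right)} = \left(1 + X\right) \left(I + X\right)$ ($H{\left(X,I \right)} = \left(I + X\right) \left(1 + X\right) = \left(1 + X\right) \left(I + X\right)$)
$J H{\left(c,A{\left(d \right)} \right)} = - 116 \left(- \frac{1}{3} + 0 + 0^{2} - 0\right) = - 116 \left(- \frac{1}{3} + 0 + 0 + 0\right) = \left(-116\right) \left(- \frac{1}{3}\right) = \frac{116}{3}$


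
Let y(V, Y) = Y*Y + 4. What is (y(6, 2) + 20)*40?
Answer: 1120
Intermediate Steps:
y(V, Y) = 4 + Y² (y(V, Y) = Y² + 4 = 4 + Y²)
(y(6, 2) + 20)*40 = ((4 + 2²) + 20)*40 = ((4 + 4) + 20)*40 = (8 + 20)*40 = 28*40 = 1120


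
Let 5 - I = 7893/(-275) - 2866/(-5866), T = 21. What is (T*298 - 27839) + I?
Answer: -17379906106/806575 ≈ -21548.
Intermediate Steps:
I = 26788969/806575 (I = 5 - (7893/(-275) - 2866/(-5866)) = 5 - (7893*(-1/275) - 2866*(-1/5866)) = 5 - (-7893/275 + 1433/2933) = 5 - 1*(-22756094/806575) = 5 + 22756094/806575 = 26788969/806575 ≈ 33.213)
(T*298 - 27839) + I = (21*298 - 27839) + 26788969/806575 = (6258 - 27839) + 26788969/806575 = -21581 + 26788969/806575 = -17379906106/806575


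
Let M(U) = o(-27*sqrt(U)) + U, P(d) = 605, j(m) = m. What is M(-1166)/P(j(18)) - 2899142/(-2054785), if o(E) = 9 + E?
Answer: -124681067/248628985 - 27*I*sqrt(1166)/605 ≈ -0.50147 - 1.5239*I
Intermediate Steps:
M(U) = 9 + U - 27*sqrt(U) (M(U) = (9 - 27*sqrt(U)) + U = 9 + U - 27*sqrt(U))
M(-1166)/P(j(18)) - 2899142/(-2054785) = (9 - 1166 - 27*I*sqrt(1166))/605 - 2899142/(-2054785) = (9 - 1166 - 27*I*sqrt(1166))*(1/605) - 2899142*(-1/2054785) = (9 - 1166 - 27*I*sqrt(1166))*(1/605) + 2899142/2054785 = (-1157 - 27*I*sqrt(1166))*(1/605) + 2899142/2054785 = (-1157/605 - 27*I*sqrt(1166)/605) + 2899142/2054785 = -124681067/248628985 - 27*I*sqrt(1166)/605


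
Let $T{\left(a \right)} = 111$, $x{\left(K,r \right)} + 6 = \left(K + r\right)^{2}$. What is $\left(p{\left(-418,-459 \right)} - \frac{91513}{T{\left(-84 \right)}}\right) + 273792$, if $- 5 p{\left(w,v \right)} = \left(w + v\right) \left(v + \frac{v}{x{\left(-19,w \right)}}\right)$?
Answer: $\frac{20397615075013}{105984465} \approx 1.9246 \cdot 10^{5}$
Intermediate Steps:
$x{\left(K,r \right)} = -6 + \left(K + r\right)^{2}$
$p{\left(w,v \right)} = - \frac{\left(v + w\right) \left(v + \frac{v}{-6 + \left(-19 + w\right)^{2}}\right)}{5}$ ($p{\left(w,v \right)} = - \frac{\left(w + v\right) \left(v + \frac{v}{-6 + \left(-19 + w\right)^{2}}\right)}{5} = - \frac{\left(v + w\right) \left(v + \frac{v}{-6 + \left(-19 + w\right)^{2}}\right)}{5}$)
$\left(p{\left(-418,-459 \right)} - \frac{91513}{T{\left(-84 \right)}}\right) + 273792 = \left(\left(-1\right) \left(-459\right) \frac{1}{-30 + 5 \left(-19 - 418\right)^{2}} \left(-459 - 418 + \left(-6 + \left(-19 - 418\right)^{2}\right) \left(-459 - 418\right)\right) - \frac{91513}{111}\right) + 273792 = \left(\left(-1\right) \left(-459\right) \frac{1}{-30 + 5 \left(-437\right)^{2}} \left(-459 - 418 + \left(-6 + \left(-437\right)^{2}\right) \left(-877\right)\right) - \frac{91513}{111}\right) + 273792 = \left(\left(-1\right) \left(-459\right) \frac{1}{-30 + 5 \cdot 190969} \left(-459 - 418 + \left(-6 + 190969\right) \left(-877\right)\right) - \frac{91513}{111}\right) + 273792 = \left(\left(-1\right) \left(-459\right) \frac{1}{-30 + 954845} \left(-459 - 418 + 190963 \left(-877\right)\right) - \frac{91513}{111}\right) + 273792 = \left(\left(-1\right) \left(-459\right) \frac{1}{954815} \left(-459 - 418 - 167474551\right) - \frac{91513}{111}\right) + 273792 = \left(\left(-1\right) \left(-459\right) \frac{1}{954815} \left(-167475428\right) - \frac{91513}{111}\right) + 273792 = \left(- \frac{76871221452}{954815} - \frac{91513}{111}\right) + 273792 = - \frac{8620083566267}{105984465} + 273792 = \frac{20397615075013}{105984465}$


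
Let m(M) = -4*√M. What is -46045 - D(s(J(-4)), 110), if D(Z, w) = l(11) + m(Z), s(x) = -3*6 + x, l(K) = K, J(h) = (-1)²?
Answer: -46056 + 4*I*√17 ≈ -46056.0 + 16.492*I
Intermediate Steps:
J(h) = 1
s(x) = -18 + x
D(Z, w) = 11 - 4*√Z
-46045 - D(s(J(-4)), 110) = -46045 - (11 - 4*√(-18 + 1)) = -46045 - (11 - 4*I*√17) = -46045 + (-11 + 4*I*√17) = -46056 + 4*I*√17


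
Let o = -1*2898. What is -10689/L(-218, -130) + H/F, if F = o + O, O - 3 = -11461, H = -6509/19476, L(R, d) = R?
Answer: 1494309313073/30476122704 ≈ 49.032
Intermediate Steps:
o = -2898
H = -6509/19476 (H = -6509*1/19476 = -6509/19476 ≈ -0.33421)
O = -11458 (O = 3 - 11461 = -11458)
F = -14356 (F = -2898 - 11458 = -14356)
-10689/L(-218, -130) + H/F = -10689/(-218) - 6509/19476/(-14356) = -10689*(-1/218) - 6509/19476*(-1/14356) = 10689/218 + 6509/279597456 = 1494309313073/30476122704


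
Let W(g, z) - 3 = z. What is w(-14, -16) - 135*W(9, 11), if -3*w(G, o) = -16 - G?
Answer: -5668/3 ≈ -1889.3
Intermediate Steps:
w(G, o) = 16/3 + G/3 (w(G, o) = -(-16 - G)/3 = 16/3 + G/3)
W(g, z) = 3 + z
w(-14, -16) - 135*W(9, 11) = (16/3 + (⅓)*(-14)) - 135*(3 + 11) = (16/3 - 14/3) - 135*14 = ⅔ - 1890 = -5668/3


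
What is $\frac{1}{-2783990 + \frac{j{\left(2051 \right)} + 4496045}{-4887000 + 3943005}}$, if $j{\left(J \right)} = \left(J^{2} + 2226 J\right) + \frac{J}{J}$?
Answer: $- \frac{943995}{2628085908223} \approx -3.5919 \cdot 10^{-7}$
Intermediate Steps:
$j{\left(J \right)} = 1 + J^{2} + 2226 J$ ($j{\left(J \right)} = \left(J^{2} + 2226 J\right) + 1 = 1 + J^{2} + 2226 J$)
$\frac{1}{-2783990 + \frac{j{\left(2051 \right)} + 4496045}{-4887000 + 3943005}} = \frac{1}{-2783990 + \frac{\left(1 + 2051^{2} + 2226 \cdot 2051\right) + 4496045}{-4887000 + 3943005}} = \frac{1}{-2783990 + \frac{\left(1 + 4206601 + 4565526\right) + 4496045}{-943995}} = \frac{1}{-2783990 + \left(8772128 + 4496045\right) \left(- \frac{1}{943995}\right)} = \frac{1}{-2783990 + 13268173 \left(- \frac{1}{943995}\right)} = \frac{1}{-2783990 - \frac{13268173}{943995}} = \frac{1}{- \frac{2628085908223}{943995}} = - \frac{943995}{2628085908223}$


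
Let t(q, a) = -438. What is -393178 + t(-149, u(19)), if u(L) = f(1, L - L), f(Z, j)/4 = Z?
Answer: -393616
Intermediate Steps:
f(Z, j) = 4*Z
u(L) = 4 (u(L) = 4*1 = 4)
-393178 + t(-149, u(19)) = -393178 - 438 = -393616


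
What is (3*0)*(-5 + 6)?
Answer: 0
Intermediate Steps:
(3*0)*(-5 + 6) = 0*1 = 0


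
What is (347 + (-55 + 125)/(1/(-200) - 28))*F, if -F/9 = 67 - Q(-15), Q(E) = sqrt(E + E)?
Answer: -387838947/1867 + 5788641*I*sqrt(30)/1867 ≈ -2.0773e+5 + 16982.0*I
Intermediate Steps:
Q(E) = sqrt(2)*sqrt(E) (Q(E) = sqrt(2*E) = sqrt(2)*sqrt(E))
F = -603 + 9*I*sqrt(30) (F = -9*(67 - sqrt(2)*sqrt(-15)) = -9*(67 - sqrt(2)*I*sqrt(15)) = -9*(67 - I*sqrt(30)) = -603 + 9*I*sqrt(30) ≈ -603.0 + 49.295*I)
(347 + (-55 + 125)/(1/(-200) - 28))*F = (347 + (-55 + 125)/(1/(-200) - 28))*(-603 + 9*I*sqrt(30)) = (347 + 70/(-1/200 - 28))*(-603 + 9*I*sqrt(30)) = (347 + 70/(-5601/200))*(-603 + 9*I*sqrt(30)) = (347 + 70*(-200/5601))*(-603 + 9*I*sqrt(30)) = (347 - 14000/5601)*(-603 + 9*I*sqrt(30)) = 1929547*(-603 + 9*I*sqrt(30))/5601 = -387838947/1867 + 5788641*I*sqrt(30)/1867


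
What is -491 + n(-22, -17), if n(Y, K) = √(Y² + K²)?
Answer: -491 + √773 ≈ -463.20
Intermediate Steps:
n(Y, K) = √(K² + Y²)
-491 + n(-22, -17) = -491 + √((-17)² + (-22)²) = -491 + √(289 + 484) = -491 + √773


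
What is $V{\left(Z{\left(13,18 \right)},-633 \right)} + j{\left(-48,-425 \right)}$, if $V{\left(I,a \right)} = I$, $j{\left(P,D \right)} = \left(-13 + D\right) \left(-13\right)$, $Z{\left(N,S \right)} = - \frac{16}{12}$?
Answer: $\frac{17078}{3} \approx 5692.7$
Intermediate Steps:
$Z{\left(N,S \right)} = - \frac{4}{3}$ ($Z{\left(N,S \right)} = \left(-16\right) \frac{1}{12} = - \frac{4}{3}$)
$j{\left(P,D \right)} = 169 - 13 D$
$V{\left(Z{\left(13,18 \right)},-633 \right)} + j{\left(-48,-425 \right)} = - \frac{4}{3} + \left(169 - -5525\right) = - \frac{4}{3} + \left(169 + 5525\right) = - \frac{4}{3} + 5694 = \frac{17078}{3}$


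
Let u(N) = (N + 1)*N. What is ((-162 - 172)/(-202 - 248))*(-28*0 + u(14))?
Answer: 2338/15 ≈ 155.87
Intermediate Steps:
u(N) = N*(1 + N) (u(N) = (1 + N)*N = N*(1 + N))
((-162 - 172)/(-202 - 248))*(-28*0 + u(14)) = ((-162 - 172)/(-202 - 248))*(-28*0 + 14*(1 + 14)) = (-334/(-450))*(0 + 14*15) = (-334*(-1/450))*(0 + 210) = (167/225)*210 = 2338/15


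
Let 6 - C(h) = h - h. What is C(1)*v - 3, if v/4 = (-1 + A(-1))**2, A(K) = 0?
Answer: 21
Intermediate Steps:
C(h) = 6 (C(h) = 6 - (h - h) = 6 - 1*0 = 6 + 0 = 6)
v = 4 (v = 4*(-1 + 0)**2 = 4*(-1)**2 = 4*1 = 4)
C(1)*v - 3 = 6*4 - 3 = 24 - 3 = 21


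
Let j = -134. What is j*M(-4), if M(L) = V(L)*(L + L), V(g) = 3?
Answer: 3216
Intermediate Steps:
M(L) = 6*L (M(L) = 3*(L + L) = 3*(2*L) = 6*L)
j*M(-4) = -804*(-4) = -134*(-24) = 3216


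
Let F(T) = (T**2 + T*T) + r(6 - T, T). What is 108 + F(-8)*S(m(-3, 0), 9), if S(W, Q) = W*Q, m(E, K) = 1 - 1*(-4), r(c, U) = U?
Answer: 5508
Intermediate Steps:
m(E, K) = 5 (m(E, K) = 1 + 4 = 5)
S(W, Q) = Q*W
F(T) = T + 2*T**2 (F(T) = (T**2 + T*T) + T = (T**2 + T**2) + T = 2*T**2 + T = T + 2*T**2)
108 + F(-8)*S(m(-3, 0), 9) = 108 + (-8*(1 + 2*(-8)))*(9*5) = 108 - 8*(1 - 16)*45 = 108 - 8*(-15)*45 = 108 + 120*45 = 108 + 5400 = 5508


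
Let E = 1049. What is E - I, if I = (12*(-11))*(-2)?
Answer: 785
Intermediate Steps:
I = 264 (I = -132*(-2) = 264)
E - I = 1049 - 1*264 = 1049 - 264 = 785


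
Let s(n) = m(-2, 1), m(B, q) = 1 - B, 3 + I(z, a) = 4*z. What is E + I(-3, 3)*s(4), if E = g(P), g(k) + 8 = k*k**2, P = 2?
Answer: -45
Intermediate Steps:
I(z, a) = -3 + 4*z
s(n) = 3 (s(n) = 1 - 1*(-2) = 1 + 2 = 3)
g(k) = -8 + k**3 (g(k) = -8 + k*k**2 = -8 + k**3)
E = 0 (E = -8 + 2**3 = -8 + 8 = 0)
E + I(-3, 3)*s(4) = 0 + (-3 + 4*(-3))*3 = 0 + (-3 - 12)*3 = 0 - 15*3 = 0 - 45 = -45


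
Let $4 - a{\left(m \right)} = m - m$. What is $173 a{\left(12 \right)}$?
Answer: $692$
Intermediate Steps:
$a{\left(m \right)} = 4$ ($a{\left(m \right)} = 4 - \left(m - m\right) = 4 - 0 = 4 + 0 = 4$)
$173 a{\left(12 \right)} = 173 \cdot 4 = 692$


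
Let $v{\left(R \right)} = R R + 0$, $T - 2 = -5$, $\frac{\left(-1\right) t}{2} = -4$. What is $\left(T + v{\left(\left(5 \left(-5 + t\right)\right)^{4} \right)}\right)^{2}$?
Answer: $6568408340335546884$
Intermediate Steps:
$t = 8$ ($t = \left(-2\right) \left(-4\right) = 8$)
$T = -3$ ($T = 2 - 5 = -3$)
$v{\left(R \right)} = R^{2}$ ($v{\left(R \right)} = R^{2} + 0 = R^{2}$)
$\left(T + v{\left(\left(5 \left(-5 + t\right)\right)^{4} \right)}\right)^{2} = \left(-3 + \left(\left(5 \left(-5 + 8\right)\right)^{4}\right)^{2}\right)^{2} = \left(-3 + \left(\left(5 \cdot 3\right)^{4}\right)^{2}\right)^{2} = \left(-3 + \left(15^{4}\right)^{2}\right)^{2} = \left(-3 + 50625^{2}\right)^{2} = \left(-3 + 2562890625\right)^{2} = 2562890622^{2} = 6568408340335546884$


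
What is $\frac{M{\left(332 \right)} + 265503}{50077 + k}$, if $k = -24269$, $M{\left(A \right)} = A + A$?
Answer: $\frac{266167}{25808} \approx 10.313$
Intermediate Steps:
$M{\left(A \right)} = 2 A$
$\frac{M{\left(332 \right)} + 265503}{50077 + k} = \frac{2 \cdot 332 + 265503}{50077 - 24269} = \frac{664 + 265503}{25808} = 266167 \cdot \frac{1}{25808} = \frac{266167}{25808}$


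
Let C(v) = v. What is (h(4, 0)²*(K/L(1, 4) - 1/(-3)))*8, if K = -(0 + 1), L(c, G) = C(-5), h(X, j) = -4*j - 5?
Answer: 320/3 ≈ 106.67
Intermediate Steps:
h(X, j) = -5 - 4*j
L(c, G) = -5
K = -1 (K = -1*1 = -1)
(h(4, 0)²*(K/L(1, 4) - 1/(-3)))*8 = ((-5 - 4*0)²*(-1/(-5) - 1/(-3)))*8 = ((-5 + 0)²*(-1*(-⅕) - 1*(-⅓)))*8 = ((-5)²*(⅕ + ⅓))*8 = (25*(8/15))*8 = (40/3)*8 = 320/3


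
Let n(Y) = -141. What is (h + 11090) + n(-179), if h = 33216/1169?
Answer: 12832597/1169 ≈ 10977.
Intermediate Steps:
h = 33216/1169 (h = 33216*(1/1169) = 33216/1169 ≈ 28.414)
(h + 11090) + n(-179) = (33216/1169 + 11090) - 141 = 12997426/1169 - 141 = 12832597/1169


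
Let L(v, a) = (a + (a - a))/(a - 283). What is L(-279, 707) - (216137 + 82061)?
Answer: -126435245/424 ≈ -2.9820e+5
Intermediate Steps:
L(v, a) = a/(-283 + a) (L(v, a) = (a + 0)/(-283 + a) = a/(-283 + a))
L(-279, 707) - (216137 + 82061) = 707/(-283 + 707) - (216137 + 82061) = 707/424 - 1*298198 = 707*(1/424) - 298198 = 707/424 - 298198 = -126435245/424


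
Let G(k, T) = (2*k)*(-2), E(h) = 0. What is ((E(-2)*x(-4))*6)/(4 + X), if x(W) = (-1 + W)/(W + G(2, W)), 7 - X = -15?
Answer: 0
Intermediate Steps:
X = 22 (X = 7 - 1*(-15) = 7 + 15 = 22)
G(k, T) = -4*k
x(W) = (-1 + W)/(-8 + W) (x(W) = (-1 + W)/(W - 4*2) = (-1 + W)/(W - 8) = (-1 + W)/(-8 + W))
((E(-2)*x(-4))*6)/(4 + X) = ((0*((-1 - 4)/(-8 - 4)))*6)/(4 + 22) = ((0*(-5/(-12)))*6)/26 = ((0*(-1/12*(-5)))*6)*(1/26) = ((0*(5/12))*6)*(1/26) = (0*6)*(1/26) = 0*(1/26) = 0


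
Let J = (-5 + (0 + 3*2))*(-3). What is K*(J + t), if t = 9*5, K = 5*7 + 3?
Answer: 1596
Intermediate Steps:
K = 38 (K = 35 + 3 = 38)
J = -3 (J = (-5 + (0 + 6))*(-3) = (-5 + 6)*(-3) = 1*(-3) = -3)
t = 45
K*(J + t) = 38*(-3 + 45) = 38*42 = 1596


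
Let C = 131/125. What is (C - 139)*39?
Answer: -672516/125 ≈ -5380.1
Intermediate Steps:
C = 131/125 (C = 131*(1/125) = 131/125 ≈ 1.0480)
(C - 139)*39 = (131/125 - 139)*39 = -17244/125*39 = -672516/125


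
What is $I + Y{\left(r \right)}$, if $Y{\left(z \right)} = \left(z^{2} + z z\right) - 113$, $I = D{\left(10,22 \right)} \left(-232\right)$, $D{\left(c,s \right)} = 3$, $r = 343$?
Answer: $234489$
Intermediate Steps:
$I = -696$ ($I = 3 \left(-232\right) = -696$)
$Y{\left(z \right)} = -113 + 2 z^{2}$ ($Y{\left(z \right)} = \left(z^{2} + z^{2}\right) - 113 = 2 z^{2} - 113 = -113 + 2 z^{2}$)
$I + Y{\left(r \right)} = -696 - \left(113 - 2 \cdot 343^{2}\right) = -696 + \left(-113 + 2 \cdot 117649\right) = -696 + \left(-113 + 235298\right) = -696 + 235185 = 234489$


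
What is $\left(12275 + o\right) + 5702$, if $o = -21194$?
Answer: $-3217$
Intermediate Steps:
$\left(12275 + o\right) + 5702 = \left(12275 - 21194\right) + 5702 = -8919 + 5702 = -3217$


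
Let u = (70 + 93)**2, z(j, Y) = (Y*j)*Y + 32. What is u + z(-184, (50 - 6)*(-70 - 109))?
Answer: -11413746583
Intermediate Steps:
z(j, Y) = 32 + j*Y**2 (z(j, Y) = j*Y**2 + 32 = 32 + j*Y**2)
u = 26569 (u = 163**2 = 26569)
u + z(-184, (50 - 6)*(-70 - 109)) = 26569 + (32 - 184*(-70 - 109)**2*(50 - 6)**2) = 26569 + (32 - 184*(44*(-179))**2) = 26569 + (32 - 184*(-7876)**2) = 26569 + (32 - 184*62031376) = 26569 + (32 - 11413773184) = 26569 - 11413773152 = -11413746583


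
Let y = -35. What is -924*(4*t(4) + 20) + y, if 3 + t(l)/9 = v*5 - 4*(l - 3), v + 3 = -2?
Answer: 1045933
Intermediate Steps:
v = -5 (v = -3 - 2 = -5)
t(l) = -144 - 36*l (t(l) = -27 + 9*(-5*5 - 4*(l - 3)) = -27 + 9*(-25 - 4*(-3 + l)) = -27 + 9*(-25 + (12 - 4*l)) = -27 + 9*(-13 - 4*l) = -27 + (-117 - 36*l) = -144 - 36*l)
-924*(4*t(4) + 20) + y = -924*(4*(-144 - 36*4) + 20) - 35 = -924*(4*(-144 - 144) + 20) - 35 = -924*(4*(-288) + 20) - 35 = -924*(-1152 + 20) - 35 = -924*(-1132) - 35 = 1045968 - 35 = 1045933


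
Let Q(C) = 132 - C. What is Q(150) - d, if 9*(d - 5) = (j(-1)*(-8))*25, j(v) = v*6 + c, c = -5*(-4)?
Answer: 2593/9 ≈ 288.11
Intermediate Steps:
c = 20
j(v) = 20 + 6*v (j(v) = v*6 + 20 = 6*v + 20 = 20 + 6*v)
d = -2755/9 (d = 5 + (((20 + 6*(-1))*(-8))*25)/9 = 5 + (((20 - 6)*(-8))*25)/9 = 5 + ((14*(-8))*25)/9 = 5 + (-112*25)/9 = 5 + (⅑)*(-2800) = 5 - 2800/9 = -2755/9 ≈ -306.11)
Q(150) - d = (132 - 1*150) - 1*(-2755/9) = (132 - 150) + 2755/9 = -18 + 2755/9 = 2593/9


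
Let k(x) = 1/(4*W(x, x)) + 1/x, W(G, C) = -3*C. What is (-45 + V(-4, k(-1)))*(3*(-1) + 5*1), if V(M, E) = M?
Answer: -98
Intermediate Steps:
k(x) = 11/(12*x) (k(x) = 1/(4*((-3*x))) + 1/x = (-1/(3*x))/4 + 1/x = -1/(12*x) + 1/x = 11/(12*x))
(-45 + V(-4, k(-1)))*(3*(-1) + 5*1) = (-45 - 4)*(3*(-1) + 5*1) = -49*(-3 + 5) = -49*2 = -98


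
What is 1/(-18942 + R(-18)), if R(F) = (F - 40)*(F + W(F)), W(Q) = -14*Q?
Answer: -1/32514 ≈ -3.0756e-5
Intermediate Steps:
R(F) = -13*F*(-40 + F) (R(F) = (F - 40)*(F - 14*F) = (-40 + F)*(-13*F) = -13*F*(-40 + F))
1/(-18942 + R(-18)) = 1/(-18942 + 13*(-18)*(40 - 1*(-18))) = 1/(-18942 + 13*(-18)*(40 + 18)) = 1/(-18942 + 13*(-18)*58) = 1/(-18942 - 13572) = 1/(-32514) = -1/32514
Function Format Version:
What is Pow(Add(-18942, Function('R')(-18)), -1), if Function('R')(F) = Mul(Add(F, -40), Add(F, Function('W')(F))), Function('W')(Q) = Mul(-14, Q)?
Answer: Rational(-1, 32514) ≈ -3.0756e-5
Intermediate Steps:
Function('R')(F) = Mul(-13, F, Add(-40, F)) (Function('R')(F) = Mul(Add(F, -40), Add(F, Mul(-14, F))) = Mul(Add(-40, F), Mul(-13, F)) = Mul(-13, F, Add(-40, F)))
Pow(Add(-18942, Function('R')(-18)), -1) = Pow(Add(-18942, Mul(13, -18, Add(40, Mul(-1, -18)))), -1) = Pow(Add(-18942, Mul(13, -18, Add(40, 18))), -1) = Pow(Add(-18942, Mul(13, -18, 58)), -1) = Pow(Add(-18942, -13572), -1) = Pow(-32514, -1) = Rational(-1, 32514)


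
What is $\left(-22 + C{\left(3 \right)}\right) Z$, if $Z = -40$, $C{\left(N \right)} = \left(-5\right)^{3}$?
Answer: $5880$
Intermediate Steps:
$C{\left(N \right)} = -125$
$\left(-22 + C{\left(3 \right)}\right) Z = \left(-22 - 125\right) \left(-40\right) = \left(-147\right) \left(-40\right) = 5880$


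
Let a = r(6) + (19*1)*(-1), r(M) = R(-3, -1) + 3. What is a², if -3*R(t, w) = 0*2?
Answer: 256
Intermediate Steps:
R(t, w) = 0 (R(t, w) = -0*2 = -⅓*0 = 0)
r(M) = 3 (r(M) = 0 + 3 = 3)
a = -16 (a = 3 + (19*1)*(-1) = 3 + 19*(-1) = 3 - 19 = -16)
a² = (-16)² = 256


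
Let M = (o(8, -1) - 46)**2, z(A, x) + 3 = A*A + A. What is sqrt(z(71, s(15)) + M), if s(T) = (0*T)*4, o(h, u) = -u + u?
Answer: 85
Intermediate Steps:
o(h, u) = 0
s(T) = 0 (s(T) = 0*4 = 0)
z(A, x) = -3 + A + A**2 (z(A, x) = -3 + (A*A + A) = -3 + (A**2 + A) = -3 + (A + A**2) = -3 + A + A**2)
M = 2116 (M = (0 - 46)**2 = (-46)**2 = 2116)
sqrt(z(71, s(15)) + M) = sqrt((-3 + 71 + 71**2) + 2116) = sqrt((-3 + 71 + 5041) + 2116) = sqrt(5109 + 2116) = sqrt(7225) = 85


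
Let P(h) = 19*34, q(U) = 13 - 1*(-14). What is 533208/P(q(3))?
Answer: 266604/323 ≈ 825.40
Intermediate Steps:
q(U) = 27 (q(U) = 13 + 14 = 27)
P(h) = 646
533208/P(q(3)) = 533208/646 = 533208*(1/646) = 266604/323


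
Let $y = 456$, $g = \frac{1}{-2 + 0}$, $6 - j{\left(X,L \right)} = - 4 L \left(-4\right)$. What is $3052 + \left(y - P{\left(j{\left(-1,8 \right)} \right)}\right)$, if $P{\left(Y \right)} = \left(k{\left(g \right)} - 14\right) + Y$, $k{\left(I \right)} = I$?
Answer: $\frac{7289}{2} \approx 3644.5$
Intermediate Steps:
$j{\left(X,L \right)} = 6 - 16 L$ ($j{\left(X,L \right)} = 6 - - 4 L \left(-4\right) = 6 - 16 L$)
$g = - \frac{1}{2}$ ($g = \frac{1}{-2} = - \frac{1}{2} \approx -0.5$)
$P{\left(Y \right)} = - \frac{29}{2} + Y$ ($P{\left(Y \right)} = \left(- \frac{1}{2} - 14\right) + Y = - \frac{29}{2} + Y$)
$3052 + \left(y - P{\left(j{\left(-1,8 \right)} \right)}\right) = 3052 + \left(456 - \left(- \frac{29}{2} + \left(6 - 128\right)\right)\right) = 3052 + \left(456 - \left(- \frac{29}{2} - 122\right)\right) = 3052 + \left(456 - - \frac{273}{2}\right) = 3052 + \left(456 + \frac{273}{2}\right) = 3052 + \frac{1185}{2} = \frac{7289}{2}$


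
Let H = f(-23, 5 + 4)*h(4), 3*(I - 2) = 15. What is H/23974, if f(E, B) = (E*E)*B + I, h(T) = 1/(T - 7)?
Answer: -2384/35961 ≈ -0.066294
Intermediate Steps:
I = 7 (I = 2 + (⅓)*15 = 2 + 5 = 7)
h(T) = 1/(-7 + T)
f(E, B) = 7 + B*E² (f(E, B) = (E*E)*B + 7 = E²*B + 7 = B*E² + 7 = 7 + B*E²)
H = -4768/3 (H = (7 + (5 + 4)*(-23)²)/(-7 + 4) = (7 + 9*529)/(-3) = (7 + 4761)*(-⅓) = 4768*(-⅓) = -4768/3 ≈ -1589.3)
H/23974 = -4768/3/23974 = -4768/3*1/23974 = -2384/35961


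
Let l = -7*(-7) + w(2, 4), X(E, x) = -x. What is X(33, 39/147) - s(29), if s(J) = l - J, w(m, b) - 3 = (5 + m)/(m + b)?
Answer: -7183/294 ≈ -24.432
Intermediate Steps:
w(m, b) = 3 + (5 + m)/(b + m) (w(m, b) = 3 + (5 + m)/(m + b) = 3 + (5 + m)/(b + m))
l = 319/6 (l = -7*(-7) + (5 + 3*4 + 4*2)/(4 + 2) = 49 + (5 + 12 + 8)/6 = 49 + (⅙)*25 = 49 + 25/6 = 319/6 ≈ 53.167)
s(J) = 319/6 - J
X(33, 39/147) - s(29) = -39/147 - (319/6 - 1*29) = -39/147 - (319/6 - 29) = -1*13/49 - 1*145/6 = -13/49 - 145/6 = -7183/294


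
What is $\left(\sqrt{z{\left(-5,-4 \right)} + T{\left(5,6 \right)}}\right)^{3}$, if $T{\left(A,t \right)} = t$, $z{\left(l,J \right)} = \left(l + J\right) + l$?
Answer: $- 16 i \sqrt{2} \approx - 22.627 i$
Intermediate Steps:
$z{\left(l,J \right)} = J + 2 l$ ($z{\left(l,J \right)} = \left(J + l\right) + l = J + 2 l$)
$\left(\sqrt{z{\left(-5,-4 \right)} + T{\left(5,6 \right)}}\right)^{3} = \left(\sqrt{\left(-4 + 2 \left(-5\right)\right) + 6}\right)^{3} = \left(\sqrt{\left(-4 - 10\right) + 6}\right)^{3} = \left(\sqrt{-14 + 6}\right)^{3} = \left(\sqrt{-8}\right)^{3} = \left(2 i \sqrt{2}\right)^{3} = - 16 i \sqrt{2}$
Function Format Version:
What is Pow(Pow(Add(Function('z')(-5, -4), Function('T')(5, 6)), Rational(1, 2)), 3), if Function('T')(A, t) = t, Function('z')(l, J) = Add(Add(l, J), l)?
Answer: Mul(-16, I, Pow(2, Rational(1, 2))) ≈ Mul(-22.627, I)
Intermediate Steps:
Function('z')(l, J) = Add(J, Mul(2, l)) (Function('z')(l, J) = Add(Add(J, l), l) = Add(J, Mul(2, l)))
Pow(Pow(Add(Function('z')(-5, -4), Function('T')(5, 6)), Rational(1, 2)), 3) = Pow(Pow(Add(Add(-4, Mul(2, -5)), 6), Rational(1, 2)), 3) = Pow(Pow(Add(Add(-4, -10), 6), Rational(1, 2)), 3) = Pow(Pow(Add(-14, 6), Rational(1, 2)), 3) = Pow(Pow(-8, Rational(1, 2)), 3) = Pow(Mul(2, I, Pow(2, Rational(1, 2))), 3) = Mul(-16, I, Pow(2, Rational(1, 2)))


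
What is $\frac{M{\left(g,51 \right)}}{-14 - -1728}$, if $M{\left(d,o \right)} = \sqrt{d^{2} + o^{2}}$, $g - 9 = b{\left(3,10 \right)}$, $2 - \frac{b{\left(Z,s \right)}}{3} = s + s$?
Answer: $\frac{3 \sqrt{514}}{1714} \approx 0.039682$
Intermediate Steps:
$b{\left(Z,s \right)} = 6 - 6 s$ ($b{\left(Z,s \right)} = 6 - 3 \left(s + s\right) = 6 - 3 \cdot 2 s = 6 - 6 s$)
$g = -45$ ($g = 9 + \left(6 - 60\right) = 9 - 54 = -45$)
$\frac{M{\left(g,51 \right)}}{-14 - -1728} = \frac{\sqrt{\left(-45\right)^{2} + 51^{2}}}{-14 - -1728} = \frac{\sqrt{2025 + 2601}}{-14 + 1728} = \frac{\sqrt{4626}}{1714} = 3 \sqrt{514} \cdot \frac{1}{1714} = \frac{3 \sqrt{514}}{1714}$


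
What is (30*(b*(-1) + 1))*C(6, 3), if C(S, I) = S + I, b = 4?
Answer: -810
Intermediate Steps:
C(S, I) = I + S
(30*(b*(-1) + 1))*C(6, 3) = (30*(4*(-1) + 1))*(3 + 6) = (30*(-4 + 1))*9 = (30*(-3))*9 = -90*9 = -810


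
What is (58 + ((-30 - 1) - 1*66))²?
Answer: 1521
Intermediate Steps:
(58 + ((-30 - 1) - 1*66))² = (58 + (-31 - 66))² = (58 - 97)² = (-39)² = 1521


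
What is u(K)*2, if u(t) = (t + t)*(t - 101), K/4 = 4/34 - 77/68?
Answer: 492936/289 ≈ 1705.7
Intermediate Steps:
K = -69/17 (K = 4*(4/34 - 77/68) = 4*(4*(1/34) - 77*1/68) = 4*(2/17 - 77/68) = 4*(-69/68) = -69/17 ≈ -4.0588)
u(t) = 2*t*(-101 + t) (u(t) = (2*t)*(-101 + t) = 2*t*(-101 + t))
u(K)*2 = (2*(-69/17)*(-101 - 69/17))*2 = (2*(-69/17)*(-1786/17))*2 = (246468/289)*2 = 492936/289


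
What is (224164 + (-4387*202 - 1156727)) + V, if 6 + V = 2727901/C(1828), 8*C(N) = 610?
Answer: -543805011/305 ≈ -1.7830e+6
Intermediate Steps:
C(N) = 305/4 (C(N) = (⅛)*610 = 305/4)
V = 10909774/305 (V = -6 + 2727901/(305/4) = -6 + 2727901*(4/305) = -6 + 10911604/305 = 10909774/305 ≈ 35770.)
(224164 + (-4387*202 - 1156727)) + V = (224164 + (-4387*202 - 1156727)) + 10909774/305 = (224164 + (-886174 - 1156727)) + 10909774/305 = (224164 - 2042901) + 10909774/305 = -1818737 + 10909774/305 = -543805011/305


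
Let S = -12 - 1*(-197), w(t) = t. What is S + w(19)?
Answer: 204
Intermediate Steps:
S = 185 (S = -12 + 197 = 185)
S + w(19) = 185 + 19 = 204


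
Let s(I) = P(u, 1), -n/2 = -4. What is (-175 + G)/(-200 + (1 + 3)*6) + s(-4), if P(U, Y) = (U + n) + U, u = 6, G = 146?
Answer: 3549/176 ≈ 20.165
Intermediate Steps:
n = 8 (n = -2*(-4) = 8)
P(U, Y) = 8 + 2*U (P(U, Y) = (U + 8) + U = (8 + U) + U = 8 + 2*U)
s(I) = 20 (s(I) = 8 + 2*6 = 8 + 12 = 20)
(-175 + G)/(-200 + (1 + 3)*6) + s(-4) = (-175 + 146)/(-200 + (1 + 3)*6) + 20 = -29/(-200 + 4*6) + 20 = -29/(-200 + 24) + 20 = -29/(-176) + 20 = -29*(-1/176) + 20 = 29/176 + 20 = 3549/176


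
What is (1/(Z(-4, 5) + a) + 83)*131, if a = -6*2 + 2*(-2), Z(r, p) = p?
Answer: 119472/11 ≈ 10861.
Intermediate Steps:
a = -16 (a = -12 - 4 = -16)
(1/(Z(-4, 5) + a) + 83)*131 = (1/(5 - 16) + 83)*131 = (1/(-11) + 83)*131 = (-1/11 + 83)*131 = (912/11)*131 = 119472/11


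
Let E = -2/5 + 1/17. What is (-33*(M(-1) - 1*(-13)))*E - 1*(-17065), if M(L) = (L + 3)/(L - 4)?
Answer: 7312916/425 ≈ 17207.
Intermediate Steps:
M(L) = (3 + L)/(-4 + L)
E = -29/85 (E = -2*⅕ + 1*(1/17) = -⅖ + 1/17 = -29/85 ≈ -0.34118)
(-33*(M(-1) - 1*(-13)))*E - 1*(-17065) = -33*((3 - 1)/(-4 - 1) - 1*(-13))*(-29/85) - 1*(-17065) = -33*(2/(-5) + 13)*(-29/85) + 17065 = -33*(-⅕*2 + 13)*(-29/85) + 17065 = -33*(-⅖ + 13)*(-29/85) + 17065 = -33*63/5*(-29/85) + 17065 = -2079/5*(-29/85) + 17065 = 60291/425 + 17065 = 7312916/425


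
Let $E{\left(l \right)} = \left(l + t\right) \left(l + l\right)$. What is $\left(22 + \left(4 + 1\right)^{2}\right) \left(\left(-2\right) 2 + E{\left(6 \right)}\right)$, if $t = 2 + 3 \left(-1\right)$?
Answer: $2632$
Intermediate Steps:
$t = -1$ ($t = 2 - 3 = -1$)
$E{\left(l \right)} = 2 l \left(-1 + l\right)$ ($E{\left(l \right)} = \left(l - 1\right) \left(l + l\right) = \left(-1 + l\right) 2 l = 2 l \left(-1 + l\right)$)
$\left(22 + \left(4 + 1\right)^{2}\right) \left(\left(-2\right) 2 + E{\left(6 \right)}\right) = \left(22 + \left(4 + 1\right)^{2}\right) \left(\left(-2\right) 2 + 2 \cdot 6 \left(-1 + 6\right)\right) = \left(22 + 5^{2}\right) \left(-4 + 2 \cdot 6 \cdot 5\right) = \left(22 + 25\right) \left(-4 + 60\right) = 47 \cdot 56 = 2632$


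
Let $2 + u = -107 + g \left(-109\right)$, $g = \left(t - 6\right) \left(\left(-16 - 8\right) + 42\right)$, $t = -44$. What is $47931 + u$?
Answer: $145922$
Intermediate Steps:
$g = -900$ ($g = \left(-44 - 6\right) \left(\left(-16 - 8\right) + 42\right) = - 50 \left(-24 + 42\right) = \left(-50\right) 18 = -900$)
$u = 97991$ ($u = -2 - -97993 = -2 + \left(-107 + 98100\right) = -2 + 97993 = 97991$)
$47931 + u = 47931 + 97991 = 145922$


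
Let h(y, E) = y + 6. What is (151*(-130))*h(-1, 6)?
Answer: -98150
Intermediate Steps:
h(y, E) = 6 + y
(151*(-130))*h(-1, 6) = (151*(-130))*(6 - 1) = -19630*5 = -98150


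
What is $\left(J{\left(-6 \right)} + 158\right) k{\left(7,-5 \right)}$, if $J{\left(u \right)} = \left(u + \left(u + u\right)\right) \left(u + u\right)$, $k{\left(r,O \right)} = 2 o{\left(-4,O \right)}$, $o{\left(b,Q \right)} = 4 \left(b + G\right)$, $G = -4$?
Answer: $-23936$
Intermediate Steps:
$o{\left(b,Q \right)} = -16 + 4 b$ ($o{\left(b,Q \right)} = 4 \left(b - 4\right) = 4 \left(-4 + b\right) = -16 + 4 b$)
$k{\left(r,O \right)} = -64$ ($k{\left(r,O \right)} = 2 \left(-16 + 4 \left(-4\right)\right) = 2 \left(-16 - 16\right) = 2 \left(-32\right) = -64$)
$J{\left(u \right)} = 6 u^{2}$ ($J{\left(u \right)} = \left(u + 2 u\right) 2 u = 3 u 2 u = 6 u^{2}$)
$\left(J{\left(-6 \right)} + 158\right) k{\left(7,-5 \right)} = \left(6 \left(-6\right)^{2} + 158\right) \left(-64\right) = \left(6 \cdot 36 + 158\right) \left(-64\right) = \left(216 + 158\right) \left(-64\right) = 374 \left(-64\right) = -23936$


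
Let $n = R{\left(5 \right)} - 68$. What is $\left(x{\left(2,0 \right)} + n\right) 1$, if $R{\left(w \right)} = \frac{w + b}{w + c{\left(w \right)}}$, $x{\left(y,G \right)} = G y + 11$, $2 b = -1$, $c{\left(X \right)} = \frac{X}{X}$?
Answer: $- \frac{225}{4} \approx -56.25$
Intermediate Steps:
$c{\left(X \right)} = 1$
$b = - \frac{1}{2}$ ($b = \frac{1}{2} \left(-1\right) = - \frac{1}{2} \approx -0.5$)
$x{\left(y,G \right)} = 11 + G y$
$R{\left(w \right)} = \frac{- \frac{1}{2} + w}{1 + w}$ ($R{\left(w \right)} = \frac{w - \frac{1}{2}}{w + 1} = \frac{- \frac{1}{2} + w}{1 + w}$)
$n = - \frac{269}{4}$ ($n = \frac{- \frac{1}{2} + 5}{1 + 5} - 68 = \frac{1}{6} \cdot \frac{9}{2} - 68 = \frac{3}{4} - 68 = - \frac{269}{4} \approx -67.25$)
$\left(x{\left(2,0 \right)} + n\right) 1 = \left(\left(11 + 0 \cdot 2\right) - \frac{269}{4}\right) 1 = \left(\left(11 + 0\right) - \frac{269}{4}\right) 1 = \left(11 - \frac{269}{4}\right) 1 = \left(- \frac{225}{4}\right) 1 = - \frac{225}{4}$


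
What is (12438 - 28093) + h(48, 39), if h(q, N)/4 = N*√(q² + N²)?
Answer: -15655 + 2340*√17 ≈ -6006.9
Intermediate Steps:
h(q, N) = 4*N*√(N² + q²) (h(q, N) = 4*(N*√(q² + N²)) = 4*(N*√(N² + q²)) = 4*N*√(N² + q²))
(12438 - 28093) + h(48, 39) = (12438 - 28093) + 4*39*√(39² + 48²) = -15655 + 4*39*√(1521 + 2304) = -15655 + 4*39*√3825 = -15655 + 4*39*(15*√17) = -15655 + 2340*√17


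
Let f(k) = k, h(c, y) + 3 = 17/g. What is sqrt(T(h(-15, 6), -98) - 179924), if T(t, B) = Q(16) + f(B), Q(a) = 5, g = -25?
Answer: I*sqrt(180017) ≈ 424.28*I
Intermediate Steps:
h(c, y) = -92/25 (h(c, y) = -3 + 17/(-25) = -3 + 17*(-1/25) = -3 - 17/25 = -92/25)
T(t, B) = 5 + B
sqrt(T(h(-15, 6), -98) - 179924) = sqrt((5 - 98) - 179924) = sqrt(-93 - 179924) = sqrt(-180017) = I*sqrt(180017)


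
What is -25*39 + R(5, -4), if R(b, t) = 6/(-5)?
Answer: -4881/5 ≈ -976.20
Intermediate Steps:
R(b, t) = -6/5 (R(b, t) = 6*(-1/5) = -6/5)
-25*39 + R(5, -4) = -25*39 - 6/5 = -975 - 6/5 = -4881/5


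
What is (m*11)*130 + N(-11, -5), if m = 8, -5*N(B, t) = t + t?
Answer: 11442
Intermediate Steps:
N(B, t) = -2*t/5 (N(B, t) = -(t + t)/5 = -2*t/5)
(m*11)*130 + N(-11, -5) = (8*11)*130 - ⅖*(-5) = 88*130 + 2 = 11440 + 2 = 11442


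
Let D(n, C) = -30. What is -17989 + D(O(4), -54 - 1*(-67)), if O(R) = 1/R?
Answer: -18019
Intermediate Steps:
-17989 + D(O(4), -54 - 1*(-67)) = -17989 - 30 = -18019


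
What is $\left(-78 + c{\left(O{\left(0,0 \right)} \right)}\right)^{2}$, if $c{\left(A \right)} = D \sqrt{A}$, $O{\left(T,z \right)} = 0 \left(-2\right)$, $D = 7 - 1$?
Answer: $6084$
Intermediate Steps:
$D = 6$
$O{\left(T,z \right)} = 0$
$c{\left(A \right)} = 6 \sqrt{A}$
$\left(-78 + c{\left(O{\left(0,0 \right)} \right)}\right)^{2} = \left(-78 + 6 \sqrt{0}\right)^{2} = \left(-78 + 6 \cdot 0\right)^{2} = \left(-78 + 0\right)^{2} = \left(-78\right)^{2} = 6084$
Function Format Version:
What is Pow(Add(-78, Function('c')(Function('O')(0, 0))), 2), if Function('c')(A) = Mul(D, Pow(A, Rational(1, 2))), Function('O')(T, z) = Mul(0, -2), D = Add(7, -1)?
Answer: 6084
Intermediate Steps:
D = 6
Function('O')(T, z) = 0
Function('c')(A) = Mul(6, Pow(A, Rational(1, 2)))
Pow(Add(-78, Function('c')(Function('O')(0, 0))), 2) = Pow(Add(-78, Mul(6, Pow(0, Rational(1, 2)))), 2) = Pow(Add(-78, Mul(6, 0)), 2) = Pow(Add(-78, 0), 2) = Pow(-78, 2) = 6084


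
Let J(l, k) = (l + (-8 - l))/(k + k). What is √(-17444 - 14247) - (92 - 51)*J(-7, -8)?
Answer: -41/2 + I*√31691 ≈ -20.5 + 178.02*I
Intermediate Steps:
J(l, k) = -4/k (J(l, k) = -8*1/(2*k) = -4/k)
√(-17444 - 14247) - (92 - 51)*J(-7, -8) = √(-17444 - 14247) - (92 - 51)*(-4/(-8)) = √(-31691) - 41*(-4*(-⅛)) = I*√31691 - 41/2 = -41/2 + I*√31691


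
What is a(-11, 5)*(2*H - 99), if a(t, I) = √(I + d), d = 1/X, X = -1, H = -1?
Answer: -202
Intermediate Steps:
d = -1 (d = 1/(-1) = -1)
a(t, I) = √(-1 + I) (a(t, I) = √(I - 1) = √(-1 + I))
a(-11, 5)*(2*H - 99) = √(-1 + 5)*(2*(-1) - 99) = √4*(-2 - 99) = 2*(-101) = -202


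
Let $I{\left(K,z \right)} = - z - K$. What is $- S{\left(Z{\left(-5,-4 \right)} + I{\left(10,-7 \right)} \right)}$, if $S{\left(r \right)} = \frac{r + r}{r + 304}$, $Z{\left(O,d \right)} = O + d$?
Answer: $\frac{6}{73} \approx 0.082192$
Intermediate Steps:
$I{\left(K,z \right)} = - K - z$
$S{\left(r \right)} = \frac{2 r}{304 + r}$
$- S{\left(Z{\left(-5,-4 \right)} + I{\left(10,-7 \right)} \right)} = - \frac{2 \left(\left(-5 - 4\right) - 3\right)}{304 - 12} = - \frac{2 \left(-9 + \left(-10 + 7\right)\right)}{304 + \left(-9 + \left(-10 + 7\right)\right)} = - \frac{2 \left(-9 - 3\right)}{304 - 12} = - \frac{2 \left(-12\right)}{304 - 12} = - \frac{2 \left(-12\right)}{292} = \left(-1\right) \left(- \frac{6}{73}\right) = \frac{6}{73}$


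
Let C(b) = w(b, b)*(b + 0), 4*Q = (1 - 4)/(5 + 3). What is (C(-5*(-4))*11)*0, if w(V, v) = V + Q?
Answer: 0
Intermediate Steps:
Q = -3/32 (Q = ((1 - 4)/(5 + 3))/4 = (-3/8)/4 = (-3*⅛)/4 = (¼)*(-3/8) = -3/32 ≈ -0.093750)
w(V, v) = -3/32 + V (w(V, v) = V - 3/32 = -3/32 + V)
C(b) = b*(-3/32 + b) (C(b) = (-3/32 + b)*(b + 0) = (-3/32 + b)*b = b*(-3/32 + b))
(C(-5*(-4))*11)*0 = (((-5*(-4))*(-3 + 32*(-5*(-4)))/32)*11)*0 = (((1/32)*20*(-3 + 32*20))*11)*0 = (((1/32)*20*(-3 + 640))*11)*0 = (((1/32)*20*637)*11)*0 = ((3185/8)*11)*0 = (35035/8)*0 = 0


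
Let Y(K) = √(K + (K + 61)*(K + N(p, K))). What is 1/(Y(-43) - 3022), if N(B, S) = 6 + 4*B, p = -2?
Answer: -3022/9133337 - I*√853/9133337 ≈ -0.00033088 - 3.1978e-6*I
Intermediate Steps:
Y(K) = √(K + (-2 + K)*(61 + K)) (Y(K) = √(K + (K + 61)*(K + (6 + 4*(-2)))) = √(K + (61 + K)*(K + (6 - 8))) = √(K + (61 + K)*(K - 2)) = √(K + (61 + K)*(-2 + K)) = √(K + (-2 + K)*(61 + K)))
1/(Y(-43) - 3022) = 1/(√(-122 + (-43)² + 60*(-43)) - 3022) = 1/(√(-122 + 1849 - 2580) - 3022) = 1/(√(-853) - 3022) = 1/(I*√853 - 3022) = 1/(-3022 + I*√853)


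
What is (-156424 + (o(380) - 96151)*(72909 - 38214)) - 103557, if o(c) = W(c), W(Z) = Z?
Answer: -3323034826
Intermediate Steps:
o(c) = c
(-156424 + (o(380) - 96151)*(72909 - 38214)) - 103557 = (-156424 + (380 - 96151)*(72909 - 38214)) - 103557 = (-156424 - 95771*34695) - 103557 = (-156424 - 3322774845) - 103557 = -3322931269 - 103557 = -3323034826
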